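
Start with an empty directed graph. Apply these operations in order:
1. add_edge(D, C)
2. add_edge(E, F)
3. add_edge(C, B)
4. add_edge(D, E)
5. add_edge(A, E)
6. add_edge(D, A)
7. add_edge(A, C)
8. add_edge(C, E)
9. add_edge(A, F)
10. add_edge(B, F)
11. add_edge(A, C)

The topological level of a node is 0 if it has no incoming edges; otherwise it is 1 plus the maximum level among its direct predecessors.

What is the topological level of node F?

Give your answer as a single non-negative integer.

Answer: 4

Derivation:
Op 1: add_edge(D, C). Edges now: 1
Op 2: add_edge(E, F). Edges now: 2
Op 3: add_edge(C, B). Edges now: 3
Op 4: add_edge(D, E). Edges now: 4
Op 5: add_edge(A, E). Edges now: 5
Op 6: add_edge(D, A). Edges now: 6
Op 7: add_edge(A, C). Edges now: 7
Op 8: add_edge(C, E). Edges now: 8
Op 9: add_edge(A, F). Edges now: 9
Op 10: add_edge(B, F). Edges now: 10
Op 11: add_edge(A, C) (duplicate, no change). Edges now: 10
Compute levels (Kahn BFS):
  sources (in-degree 0): D
  process D: level=0
    D->A: in-degree(A)=0, level(A)=1, enqueue
    D->C: in-degree(C)=1, level(C)>=1
    D->E: in-degree(E)=2, level(E)>=1
  process A: level=1
    A->C: in-degree(C)=0, level(C)=2, enqueue
    A->E: in-degree(E)=1, level(E)>=2
    A->F: in-degree(F)=2, level(F)>=2
  process C: level=2
    C->B: in-degree(B)=0, level(B)=3, enqueue
    C->E: in-degree(E)=0, level(E)=3, enqueue
  process B: level=3
    B->F: in-degree(F)=1, level(F)>=4
  process E: level=3
    E->F: in-degree(F)=0, level(F)=4, enqueue
  process F: level=4
All levels: A:1, B:3, C:2, D:0, E:3, F:4
level(F) = 4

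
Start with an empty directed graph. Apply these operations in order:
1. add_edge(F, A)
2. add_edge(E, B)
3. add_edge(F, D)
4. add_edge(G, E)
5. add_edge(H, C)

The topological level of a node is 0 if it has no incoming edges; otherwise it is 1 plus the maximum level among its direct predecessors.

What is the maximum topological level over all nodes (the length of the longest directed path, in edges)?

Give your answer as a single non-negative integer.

Answer: 2

Derivation:
Op 1: add_edge(F, A). Edges now: 1
Op 2: add_edge(E, B). Edges now: 2
Op 3: add_edge(F, D). Edges now: 3
Op 4: add_edge(G, E). Edges now: 4
Op 5: add_edge(H, C). Edges now: 5
Compute levels (Kahn BFS):
  sources (in-degree 0): F, G, H
  process F: level=0
    F->A: in-degree(A)=0, level(A)=1, enqueue
    F->D: in-degree(D)=0, level(D)=1, enqueue
  process G: level=0
    G->E: in-degree(E)=0, level(E)=1, enqueue
  process H: level=0
    H->C: in-degree(C)=0, level(C)=1, enqueue
  process A: level=1
  process D: level=1
  process E: level=1
    E->B: in-degree(B)=0, level(B)=2, enqueue
  process C: level=1
  process B: level=2
All levels: A:1, B:2, C:1, D:1, E:1, F:0, G:0, H:0
max level = 2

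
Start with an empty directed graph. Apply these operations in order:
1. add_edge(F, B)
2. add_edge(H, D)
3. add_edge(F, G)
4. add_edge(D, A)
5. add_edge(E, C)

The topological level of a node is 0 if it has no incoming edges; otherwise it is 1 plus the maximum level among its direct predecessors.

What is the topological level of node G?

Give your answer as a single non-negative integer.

Op 1: add_edge(F, B). Edges now: 1
Op 2: add_edge(H, D). Edges now: 2
Op 3: add_edge(F, G). Edges now: 3
Op 4: add_edge(D, A). Edges now: 4
Op 5: add_edge(E, C). Edges now: 5
Compute levels (Kahn BFS):
  sources (in-degree 0): E, F, H
  process E: level=0
    E->C: in-degree(C)=0, level(C)=1, enqueue
  process F: level=0
    F->B: in-degree(B)=0, level(B)=1, enqueue
    F->G: in-degree(G)=0, level(G)=1, enqueue
  process H: level=0
    H->D: in-degree(D)=0, level(D)=1, enqueue
  process C: level=1
  process B: level=1
  process G: level=1
  process D: level=1
    D->A: in-degree(A)=0, level(A)=2, enqueue
  process A: level=2
All levels: A:2, B:1, C:1, D:1, E:0, F:0, G:1, H:0
level(G) = 1

Answer: 1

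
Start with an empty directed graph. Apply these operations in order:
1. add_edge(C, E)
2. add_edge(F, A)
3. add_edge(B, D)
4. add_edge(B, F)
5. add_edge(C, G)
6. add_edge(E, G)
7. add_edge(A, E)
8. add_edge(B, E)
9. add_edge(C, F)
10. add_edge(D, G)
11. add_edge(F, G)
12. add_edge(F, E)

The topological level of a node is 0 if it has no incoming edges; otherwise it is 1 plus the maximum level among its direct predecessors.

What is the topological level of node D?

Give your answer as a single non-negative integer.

Answer: 1

Derivation:
Op 1: add_edge(C, E). Edges now: 1
Op 2: add_edge(F, A). Edges now: 2
Op 3: add_edge(B, D). Edges now: 3
Op 4: add_edge(B, F). Edges now: 4
Op 5: add_edge(C, G). Edges now: 5
Op 6: add_edge(E, G). Edges now: 6
Op 7: add_edge(A, E). Edges now: 7
Op 8: add_edge(B, E). Edges now: 8
Op 9: add_edge(C, F). Edges now: 9
Op 10: add_edge(D, G). Edges now: 10
Op 11: add_edge(F, G). Edges now: 11
Op 12: add_edge(F, E). Edges now: 12
Compute levels (Kahn BFS):
  sources (in-degree 0): B, C
  process B: level=0
    B->D: in-degree(D)=0, level(D)=1, enqueue
    B->E: in-degree(E)=3, level(E)>=1
    B->F: in-degree(F)=1, level(F)>=1
  process C: level=0
    C->E: in-degree(E)=2, level(E)>=1
    C->F: in-degree(F)=0, level(F)=1, enqueue
    C->G: in-degree(G)=3, level(G)>=1
  process D: level=1
    D->G: in-degree(G)=2, level(G)>=2
  process F: level=1
    F->A: in-degree(A)=0, level(A)=2, enqueue
    F->E: in-degree(E)=1, level(E)>=2
    F->G: in-degree(G)=1, level(G)>=2
  process A: level=2
    A->E: in-degree(E)=0, level(E)=3, enqueue
  process E: level=3
    E->G: in-degree(G)=0, level(G)=4, enqueue
  process G: level=4
All levels: A:2, B:0, C:0, D:1, E:3, F:1, G:4
level(D) = 1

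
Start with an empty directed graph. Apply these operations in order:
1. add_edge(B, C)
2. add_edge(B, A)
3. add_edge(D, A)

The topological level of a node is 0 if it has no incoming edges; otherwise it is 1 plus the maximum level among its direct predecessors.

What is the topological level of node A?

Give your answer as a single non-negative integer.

Op 1: add_edge(B, C). Edges now: 1
Op 2: add_edge(B, A). Edges now: 2
Op 3: add_edge(D, A). Edges now: 3
Compute levels (Kahn BFS):
  sources (in-degree 0): B, D
  process B: level=0
    B->A: in-degree(A)=1, level(A)>=1
    B->C: in-degree(C)=0, level(C)=1, enqueue
  process D: level=0
    D->A: in-degree(A)=0, level(A)=1, enqueue
  process C: level=1
  process A: level=1
All levels: A:1, B:0, C:1, D:0
level(A) = 1

Answer: 1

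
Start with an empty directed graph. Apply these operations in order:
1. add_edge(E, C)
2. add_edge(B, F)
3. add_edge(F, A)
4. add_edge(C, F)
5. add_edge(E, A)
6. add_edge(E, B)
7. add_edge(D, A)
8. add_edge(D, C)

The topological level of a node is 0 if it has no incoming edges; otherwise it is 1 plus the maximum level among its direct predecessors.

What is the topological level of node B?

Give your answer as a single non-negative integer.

Op 1: add_edge(E, C). Edges now: 1
Op 2: add_edge(B, F). Edges now: 2
Op 3: add_edge(F, A). Edges now: 3
Op 4: add_edge(C, F). Edges now: 4
Op 5: add_edge(E, A). Edges now: 5
Op 6: add_edge(E, B). Edges now: 6
Op 7: add_edge(D, A). Edges now: 7
Op 8: add_edge(D, C). Edges now: 8
Compute levels (Kahn BFS):
  sources (in-degree 0): D, E
  process D: level=0
    D->A: in-degree(A)=2, level(A)>=1
    D->C: in-degree(C)=1, level(C)>=1
  process E: level=0
    E->A: in-degree(A)=1, level(A)>=1
    E->B: in-degree(B)=0, level(B)=1, enqueue
    E->C: in-degree(C)=0, level(C)=1, enqueue
  process B: level=1
    B->F: in-degree(F)=1, level(F)>=2
  process C: level=1
    C->F: in-degree(F)=0, level(F)=2, enqueue
  process F: level=2
    F->A: in-degree(A)=0, level(A)=3, enqueue
  process A: level=3
All levels: A:3, B:1, C:1, D:0, E:0, F:2
level(B) = 1

Answer: 1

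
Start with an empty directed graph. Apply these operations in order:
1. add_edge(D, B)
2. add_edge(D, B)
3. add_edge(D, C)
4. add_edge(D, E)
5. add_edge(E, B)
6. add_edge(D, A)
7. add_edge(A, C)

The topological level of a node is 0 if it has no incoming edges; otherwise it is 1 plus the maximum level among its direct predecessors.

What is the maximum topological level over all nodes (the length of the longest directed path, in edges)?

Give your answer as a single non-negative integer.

Answer: 2

Derivation:
Op 1: add_edge(D, B). Edges now: 1
Op 2: add_edge(D, B) (duplicate, no change). Edges now: 1
Op 3: add_edge(D, C). Edges now: 2
Op 4: add_edge(D, E). Edges now: 3
Op 5: add_edge(E, B). Edges now: 4
Op 6: add_edge(D, A). Edges now: 5
Op 7: add_edge(A, C). Edges now: 6
Compute levels (Kahn BFS):
  sources (in-degree 0): D
  process D: level=0
    D->A: in-degree(A)=0, level(A)=1, enqueue
    D->B: in-degree(B)=1, level(B)>=1
    D->C: in-degree(C)=1, level(C)>=1
    D->E: in-degree(E)=0, level(E)=1, enqueue
  process A: level=1
    A->C: in-degree(C)=0, level(C)=2, enqueue
  process E: level=1
    E->B: in-degree(B)=0, level(B)=2, enqueue
  process C: level=2
  process B: level=2
All levels: A:1, B:2, C:2, D:0, E:1
max level = 2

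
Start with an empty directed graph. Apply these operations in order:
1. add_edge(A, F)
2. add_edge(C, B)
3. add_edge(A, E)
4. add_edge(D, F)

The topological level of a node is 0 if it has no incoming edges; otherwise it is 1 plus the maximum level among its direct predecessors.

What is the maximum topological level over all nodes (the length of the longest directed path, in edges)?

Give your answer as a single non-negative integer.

Answer: 1

Derivation:
Op 1: add_edge(A, F). Edges now: 1
Op 2: add_edge(C, B). Edges now: 2
Op 3: add_edge(A, E). Edges now: 3
Op 4: add_edge(D, F). Edges now: 4
Compute levels (Kahn BFS):
  sources (in-degree 0): A, C, D
  process A: level=0
    A->E: in-degree(E)=0, level(E)=1, enqueue
    A->F: in-degree(F)=1, level(F)>=1
  process C: level=0
    C->B: in-degree(B)=0, level(B)=1, enqueue
  process D: level=0
    D->F: in-degree(F)=0, level(F)=1, enqueue
  process E: level=1
  process B: level=1
  process F: level=1
All levels: A:0, B:1, C:0, D:0, E:1, F:1
max level = 1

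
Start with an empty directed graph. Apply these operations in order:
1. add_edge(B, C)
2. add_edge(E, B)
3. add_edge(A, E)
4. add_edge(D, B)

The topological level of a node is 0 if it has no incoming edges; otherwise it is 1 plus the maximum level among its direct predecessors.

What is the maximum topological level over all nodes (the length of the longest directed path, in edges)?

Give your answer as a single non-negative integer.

Op 1: add_edge(B, C). Edges now: 1
Op 2: add_edge(E, B). Edges now: 2
Op 3: add_edge(A, E). Edges now: 3
Op 4: add_edge(D, B). Edges now: 4
Compute levels (Kahn BFS):
  sources (in-degree 0): A, D
  process A: level=0
    A->E: in-degree(E)=0, level(E)=1, enqueue
  process D: level=0
    D->B: in-degree(B)=1, level(B)>=1
  process E: level=1
    E->B: in-degree(B)=0, level(B)=2, enqueue
  process B: level=2
    B->C: in-degree(C)=0, level(C)=3, enqueue
  process C: level=3
All levels: A:0, B:2, C:3, D:0, E:1
max level = 3

Answer: 3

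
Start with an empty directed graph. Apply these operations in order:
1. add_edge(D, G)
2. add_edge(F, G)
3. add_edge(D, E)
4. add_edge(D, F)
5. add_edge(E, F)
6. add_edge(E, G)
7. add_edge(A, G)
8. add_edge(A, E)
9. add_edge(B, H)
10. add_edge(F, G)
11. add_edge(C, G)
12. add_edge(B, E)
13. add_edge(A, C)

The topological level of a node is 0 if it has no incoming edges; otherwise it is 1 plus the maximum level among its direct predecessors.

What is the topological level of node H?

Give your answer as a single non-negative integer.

Answer: 1

Derivation:
Op 1: add_edge(D, G). Edges now: 1
Op 2: add_edge(F, G). Edges now: 2
Op 3: add_edge(D, E). Edges now: 3
Op 4: add_edge(D, F). Edges now: 4
Op 5: add_edge(E, F). Edges now: 5
Op 6: add_edge(E, G). Edges now: 6
Op 7: add_edge(A, G). Edges now: 7
Op 8: add_edge(A, E). Edges now: 8
Op 9: add_edge(B, H). Edges now: 9
Op 10: add_edge(F, G) (duplicate, no change). Edges now: 9
Op 11: add_edge(C, G). Edges now: 10
Op 12: add_edge(B, E). Edges now: 11
Op 13: add_edge(A, C). Edges now: 12
Compute levels (Kahn BFS):
  sources (in-degree 0): A, B, D
  process A: level=0
    A->C: in-degree(C)=0, level(C)=1, enqueue
    A->E: in-degree(E)=2, level(E)>=1
    A->G: in-degree(G)=4, level(G)>=1
  process B: level=0
    B->E: in-degree(E)=1, level(E)>=1
    B->H: in-degree(H)=0, level(H)=1, enqueue
  process D: level=0
    D->E: in-degree(E)=0, level(E)=1, enqueue
    D->F: in-degree(F)=1, level(F)>=1
    D->G: in-degree(G)=3, level(G)>=1
  process C: level=1
    C->G: in-degree(G)=2, level(G)>=2
  process H: level=1
  process E: level=1
    E->F: in-degree(F)=0, level(F)=2, enqueue
    E->G: in-degree(G)=1, level(G)>=2
  process F: level=2
    F->G: in-degree(G)=0, level(G)=3, enqueue
  process G: level=3
All levels: A:0, B:0, C:1, D:0, E:1, F:2, G:3, H:1
level(H) = 1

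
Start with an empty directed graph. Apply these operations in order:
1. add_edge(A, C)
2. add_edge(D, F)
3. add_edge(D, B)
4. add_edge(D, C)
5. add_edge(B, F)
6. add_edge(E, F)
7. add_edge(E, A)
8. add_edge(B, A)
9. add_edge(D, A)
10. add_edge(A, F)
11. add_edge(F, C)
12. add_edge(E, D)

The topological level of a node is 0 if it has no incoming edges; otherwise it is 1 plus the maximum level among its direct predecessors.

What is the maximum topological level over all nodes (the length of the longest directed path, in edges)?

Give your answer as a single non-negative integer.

Op 1: add_edge(A, C). Edges now: 1
Op 2: add_edge(D, F). Edges now: 2
Op 3: add_edge(D, B). Edges now: 3
Op 4: add_edge(D, C). Edges now: 4
Op 5: add_edge(B, F). Edges now: 5
Op 6: add_edge(E, F). Edges now: 6
Op 7: add_edge(E, A). Edges now: 7
Op 8: add_edge(B, A). Edges now: 8
Op 9: add_edge(D, A). Edges now: 9
Op 10: add_edge(A, F). Edges now: 10
Op 11: add_edge(F, C). Edges now: 11
Op 12: add_edge(E, D). Edges now: 12
Compute levels (Kahn BFS):
  sources (in-degree 0): E
  process E: level=0
    E->A: in-degree(A)=2, level(A)>=1
    E->D: in-degree(D)=0, level(D)=1, enqueue
    E->F: in-degree(F)=3, level(F)>=1
  process D: level=1
    D->A: in-degree(A)=1, level(A)>=2
    D->B: in-degree(B)=0, level(B)=2, enqueue
    D->C: in-degree(C)=2, level(C)>=2
    D->F: in-degree(F)=2, level(F)>=2
  process B: level=2
    B->A: in-degree(A)=0, level(A)=3, enqueue
    B->F: in-degree(F)=1, level(F)>=3
  process A: level=3
    A->C: in-degree(C)=1, level(C)>=4
    A->F: in-degree(F)=0, level(F)=4, enqueue
  process F: level=4
    F->C: in-degree(C)=0, level(C)=5, enqueue
  process C: level=5
All levels: A:3, B:2, C:5, D:1, E:0, F:4
max level = 5

Answer: 5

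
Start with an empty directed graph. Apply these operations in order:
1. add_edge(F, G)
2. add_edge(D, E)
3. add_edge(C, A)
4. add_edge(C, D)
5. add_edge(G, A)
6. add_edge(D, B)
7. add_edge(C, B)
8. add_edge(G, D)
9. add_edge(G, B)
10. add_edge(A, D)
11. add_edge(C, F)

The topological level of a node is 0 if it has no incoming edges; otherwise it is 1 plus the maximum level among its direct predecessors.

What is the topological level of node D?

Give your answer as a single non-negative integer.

Op 1: add_edge(F, G). Edges now: 1
Op 2: add_edge(D, E). Edges now: 2
Op 3: add_edge(C, A). Edges now: 3
Op 4: add_edge(C, D). Edges now: 4
Op 5: add_edge(G, A). Edges now: 5
Op 6: add_edge(D, B). Edges now: 6
Op 7: add_edge(C, B). Edges now: 7
Op 8: add_edge(G, D). Edges now: 8
Op 9: add_edge(G, B). Edges now: 9
Op 10: add_edge(A, D). Edges now: 10
Op 11: add_edge(C, F). Edges now: 11
Compute levels (Kahn BFS):
  sources (in-degree 0): C
  process C: level=0
    C->A: in-degree(A)=1, level(A)>=1
    C->B: in-degree(B)=2, level(B)>=1
    C->D: in-degree(D)=2, level(D)>=1
    C->F: in-degree(F)=0, level(F)=1, enqueue
  process F: level=1
    F->G: in-degree(G)=0, level(G)=2, enqueue
  process G: level=2
    G->A: in-degree(A)=0, level(A)=3, enqueue
    G->B: in-degree(B)=1, level(B)>=3
    G->D: in-degree(D)=1, level(D)>=3
  process A: level=3
    A->D: in-degree(D)=0, level(D)=4, enqueue
  process D: level=4
    D->B: in-degree(B)=0, level(B)=5, enqueue
    D->E: in-degree(E)=0, level(E)=5, enqueue
  process B: level=5
  process E: level=5
All levels: A:3, B:5, C:0, D:4, E:5, F:1, G:2
level(D) = 4

Answer: 4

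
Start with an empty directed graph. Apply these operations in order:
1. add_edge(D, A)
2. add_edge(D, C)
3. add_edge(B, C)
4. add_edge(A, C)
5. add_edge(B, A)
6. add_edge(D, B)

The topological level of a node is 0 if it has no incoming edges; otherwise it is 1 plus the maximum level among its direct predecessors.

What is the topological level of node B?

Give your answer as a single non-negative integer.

Op 1: add_edge(D, A). Edges now: 1
Op 2: add_edge(D, C). Edges now: 2
Op 3: add_edge(B, C). Edges now: 3
Op 4: add_edge(A, C). Edges now: 4
Op 5: add_edge(B, A). Edges now: 5
Op 6: add_edge(D, B). Edges now: 6
Compute levels (Kahn BFS):
  sources (in-degree 0): D
  process D: level=0
    D->A: in-degree(A)=1, level(A)>=1
    D->B: in-degree(B)=0, level(B)=1, enqueue
    D->C: in-degree(C)=2, level(C)>=1
  process B: level=1
    B->A: in-degree(A)=0, level(A)=2, enqueue
    B->C: in-degree(C)=1, level(C)>=2
  process A: level=2
    A->C: in-degree(C)=0, level(C)=3, enqueue
  process C: level=3
All levels: A:2, B:1, C:3, D:0
level(B) = 1

Answer: 1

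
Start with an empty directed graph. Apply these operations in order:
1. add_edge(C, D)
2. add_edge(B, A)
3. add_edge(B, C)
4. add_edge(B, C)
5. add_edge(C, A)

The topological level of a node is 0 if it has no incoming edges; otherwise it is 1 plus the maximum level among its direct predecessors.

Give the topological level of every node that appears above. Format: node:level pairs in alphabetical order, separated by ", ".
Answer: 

Op 1: add_edge(C, D). Edges now: 1
Op 2: add_edge(B, A). Edges now: 2
Op 3: add_edge(B, C). Edges now: 3
Op 4: add_edge(B, C) (duplicate, no change). Edges now: 3
Op 5: add_edge(C, A). Edges now: 4
Compute levels (Kahn BFS):
  sources (in-degree 0): B
  process B: level=0
    B->A: in-degree(A)=1, level(A)>=1
    B->C: in-degree(C)=0, level(C)=1, enqueue
  process C: level=1
    C->A: in-degree(A)=0, level(A)=2, enqueue
    C->D: in-degree(D)=0, level(D)=2, enqueue
  process A: level=2
  process D: level=2
All levels: A:2, B:0, C:1, D:2

Answer: A:2, B:0, C:1, D:2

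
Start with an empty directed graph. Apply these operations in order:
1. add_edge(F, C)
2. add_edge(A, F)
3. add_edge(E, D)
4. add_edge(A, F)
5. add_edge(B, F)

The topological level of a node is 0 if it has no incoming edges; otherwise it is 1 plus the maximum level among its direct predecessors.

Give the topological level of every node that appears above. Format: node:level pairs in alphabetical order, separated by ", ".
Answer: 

Answer: A:0, B:0, C:2, D:1, E:0, F:1

Derivation:
Op 1: add_edge(F, C). Edges now: 1
Op 2: add_edge(A, F). Edges now: 2
Op 3: add_edge(E, D). Edges now: 3
Op 4: add_edge(A, F) (duplicate, no change). Edges now: 3
Op 5: add_edge(B, F). Edges now: 4
Compute levels (Kahn BFS):
  sources (in-degree 0): A, B, E
  process A: level=0
    A->F: in-degree(F)=1, level(F)>=1
  process B: level=0
    B->F: in-degree(F)=0, level(F)=1, enqueue
  process E: level=0
    E->D: in-degree(D)=0, level(D)=1, enqueue
  process F: level=1
    F->C: in-degree(C)=0, level(C)=2, enqueue
  process D: level=1
  process C: level=2
All levels: A:0, B:0, C:2, D:1, E:0, F:1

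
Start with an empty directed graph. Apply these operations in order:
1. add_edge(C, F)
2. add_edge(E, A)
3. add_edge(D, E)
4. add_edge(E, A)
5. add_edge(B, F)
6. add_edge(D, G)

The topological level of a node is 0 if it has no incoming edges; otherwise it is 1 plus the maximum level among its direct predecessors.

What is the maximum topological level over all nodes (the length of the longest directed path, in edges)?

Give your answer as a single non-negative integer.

Answer: 2

Derivation:
Op 1: add_edge(C, F). Edges now: 1
Op 2: add_edge(E, A). Edges now: 2
Op 3: add_edge(D, E). Edges now: 3
Op 4: add_edge(E, A) (duplicate, no change). Edges now: 3
Op 5: add_edge(B, F). Edges now: 4
Op 6: add_edge(D, G). Edges now: 5
Compute levels (Kahn BFS):
  sources (in-degree 0): B, C, D
  process B: level=0
    B->F: in-degree(F)=1, level(F)>=1
  process C: level=0
    C->F: in-degree(F)=0, level(F)=1, enqueue
  process D: level=0
    D->E: in-degree(E)=0, level(E)=1, enqueue
    D->G: in-degree(G)=0, level(G)=1, enqueue
  process F: level=1
  process E: level=1
    E->A: in-degree(A)=0, level(A)=2, enqueue
  process G: level=1
  process A: level=2
All levels: A:2, B:0, C:0, D:0, E:1, F:1, G:1
max level = 2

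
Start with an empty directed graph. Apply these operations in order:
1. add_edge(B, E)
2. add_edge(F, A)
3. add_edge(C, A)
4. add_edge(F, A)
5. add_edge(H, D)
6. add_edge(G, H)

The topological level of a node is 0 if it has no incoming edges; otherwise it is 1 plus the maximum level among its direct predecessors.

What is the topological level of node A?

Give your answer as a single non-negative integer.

Op 1: add_edge(B, E). Edges now: 1
Op 2: add_edge(F, A). Edges now: 2
Op 3: add_edge(C, A). Edges now: 3
Op 4: add_edge(F, A) (duplicate, no change). Edges now: 3
Op 5: add_edge(H, D). Edges now: 4
Op 6: add_edge(G, H). Edges now: 5
Compute levels (Kahn BFS):
  sources (in-degree 0): B, C, F, G
  process B: level=0
    B->E: in-degree(E)=0, level(E)=1, enqueue
  process C: level=0
    C->A: in-degree(A)=1, level(A)>=1
  process F: level=0
    F->A: in-degree(A)=0, level(A)=1, enqueue
  process G: level=0
    G->H: in-degree(H)=0, level(H)=1, enqueue
  process E: level=1
  process A: level=1
  process H: level=1
    H->D: in-degree(D)=0, level(D)=2, enqueue
  process D: level=2
All levels: A:1, B:0, C:0, D:2, E:1, F:0, G:0, H:1
level(A) = 1

Answer: 1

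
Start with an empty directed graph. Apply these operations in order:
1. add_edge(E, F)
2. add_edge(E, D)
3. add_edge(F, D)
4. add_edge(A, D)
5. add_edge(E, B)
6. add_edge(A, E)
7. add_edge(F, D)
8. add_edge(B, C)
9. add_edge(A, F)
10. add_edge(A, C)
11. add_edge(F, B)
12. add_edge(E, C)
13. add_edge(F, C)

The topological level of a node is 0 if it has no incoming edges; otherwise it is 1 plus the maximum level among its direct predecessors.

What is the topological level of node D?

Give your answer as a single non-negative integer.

Answer: 3

Derivation:
Op 1: add_edge(E, F). Edges now: 1
Op 2: add_edge(E, D). Edges now: 2
Op 3: add_edge(F, D). Edges now: 3
Op 4: add_edge(A, D). Edges now: 4
Op 5: add_edge(E, B). Edges now: 5
Op 6: add_edge(A, E). Edges now: 6
Op 7: add_edge(F, D) (duplicate, no change). Edges now: 6
Op 8: add_edge(B, C). Edges now: 7
Op 9: add_edge(A, F). Edges now: 8
Op 10: add_edge(A, C). Edges now: 9
Op 11: add_edge(F, B). Edges now: 10
Op 12: add_edge(E, C). Edges now: 11
Op 13: add_edge(F, C). Edges now: 12
Compute levels (Kahn BFS):
  sources (in-degree 0): A
  process A: level=0
    A->C: in-degree(C)=3, level(C)>=1
    A->D: in-degree(D)=2, level(D)>=1
    A->E: in-degree(E)=0, level(E)=1, enqueue
    A->F: in-degree(F)=1, level(F)>=1
  process E: level=1
    E->B: in-degree(B)=1, level(B)>=2
    E->C: in-degree(C)=2, level(C)>=2
    E->D: in-degree(D)=1, level(D)>=2
    E->F: in-degree(F)=0, level(F)=2, enqueue
  process F: level=2
    F->B: in-degree(B)=0, level(B)=3, enqueue
    F->C: in-degree(C)=1, level(C)>=3
    F->D: in-degree(D)=0, level(D)=3, enqueue
  process B: level=3
    B->C: in-degree(C)=0, level(C)=4, enqueue
  process D: level=3
  process C: level=4
All levels: A:0, B:3, C:4, D:3, E:1, F:2
level(D) = 3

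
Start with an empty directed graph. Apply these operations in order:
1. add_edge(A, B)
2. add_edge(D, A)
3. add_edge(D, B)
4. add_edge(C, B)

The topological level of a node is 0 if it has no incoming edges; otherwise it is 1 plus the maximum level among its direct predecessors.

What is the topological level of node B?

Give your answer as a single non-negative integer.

Op 1: add_edge(A, B). Edges now: 1
Op 2: add_edge(D, A). Edges now: 2
Op 3: add_edge(D, B). Edges now: 3
Op 4: add_edge(C, B). Edges now: 4
Compute levels (Kahn BFS):
  sources (in-degree 0): C, D
  process C: level=0
    C->B: in-degree(B)=2, level(B)>=1
  process D: level=0
    D->A: in-degree(A)=0, level(A)=1, enqueue
    D->B: in-degree(B)=1, level(B)>=1
  process A: level=1
    A->B: in-degree(B)=0, level(B)=2, enqueue
  process B: level=2
All levels: A:1, B:2, C:0, D:0
level(B) = 2

Answer: 2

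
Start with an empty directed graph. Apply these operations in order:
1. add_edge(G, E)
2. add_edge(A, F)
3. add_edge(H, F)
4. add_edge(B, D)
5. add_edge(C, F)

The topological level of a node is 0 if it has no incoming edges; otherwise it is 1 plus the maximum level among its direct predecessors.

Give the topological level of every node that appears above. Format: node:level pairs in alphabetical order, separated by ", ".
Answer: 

Answer: A:0, B:0, C:0, D:1, E:1, F:1, G:0, H:0

Derivation:
Op 1: add_edge(G, E). Edges now: 1
Op 2: add_edge(A, F). Edges now: 2
Op 3: add_edge(H, F). Edges now: 3
Op 4: add_edge(B, D). Edges now: 4
Op 5: add_edge(C, F). Edges now: 5
Compute levels (Kahn BFS):
  sources (in-degree 0): A, B, C, G, H
  process A: level=0
    A->F: in-degree(F)=2, level(F)>=1
  process B: level=0
    B->D: in-degree(D)=0, level(D)=1, enqueue
  process C: level=0
    C->F: in-degree(F)=1, level(F)>=1
  process G: level=0
    G->E: in-degree(E)=0, level(E)=1, enqueue
  process H: level=0
    H->F: in-degree(F)=0, level(F)=1, enqueue
  process D: level=1
  process E: level=1
  process F: level=1
All levels: A:0, B:0, C:0, D:1, E:1, F:1, G:0, H:0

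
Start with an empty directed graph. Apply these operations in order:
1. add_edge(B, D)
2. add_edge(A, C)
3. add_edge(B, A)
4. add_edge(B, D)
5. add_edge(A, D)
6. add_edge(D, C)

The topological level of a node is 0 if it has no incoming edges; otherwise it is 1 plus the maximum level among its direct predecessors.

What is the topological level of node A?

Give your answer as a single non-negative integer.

Answer: 1

Derivation:
Op 1: add_edge(B, D). Edges now: 1
Op 2: add_edge(A, C). Edges now: 2
Op 3: add_edge(B, A). Edges now: 3
Op 4: add_edge(B, D) (duplicate, no change). Edges now: 3
Op 5: add_edge(A, D). Edges now: 4
Op 6: add_edge(D, C). Edges now: 5
Compute levels (Kahn BFS):
  sources (in-degree 0): B
  process B: level=0
    B->A: in-degree(A)=0, level(A)=1, enqueue
    B->D: in-degree(D)=1, level(D)>=1
  process A: level=1
    A->C: in-degree(C)=1, level(C)>=2
    A->D: in-degree(D)=0, level(D)=2, enqueue
  process D: level=2
    D->C: in-degree(C)=0, level(C)=3, enqueue
  process C: level=3
All levels: A:1, B:0, C:3, D:2
level(A) = 1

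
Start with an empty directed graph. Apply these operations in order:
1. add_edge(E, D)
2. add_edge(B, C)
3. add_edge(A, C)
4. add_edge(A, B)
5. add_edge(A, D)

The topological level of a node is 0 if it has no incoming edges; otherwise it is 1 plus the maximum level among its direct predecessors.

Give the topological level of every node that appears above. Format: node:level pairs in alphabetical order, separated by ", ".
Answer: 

Answer: A:0, B:1, C:2, D:1, E:0

Derivation:
Op 1: add_edge(E, D). Edges now: 1
Op 2: add_edge(B, C). Edges now: 2
Op 3: add_edge(A, C). Edges now: 3
Op 4: add_edge(A, B). Edges now: 4
Op 5: add_edge(A, D). Edges now: 5
Compute levels (Kahn BFS):
  sources (in-degree 0): A, E
  process A: level=0
    A->B: in-degree(B)=0, level(B)=1, enqueue
    A->C: in-degree(C)=1, level(C)>=1
    A->D: in-degree(D)=1, level(D)>=1
  process E: level=0
    E->D: in-degree(D)=0, level(D)=1, enqueue
  process B: level=1
    B->C: in-degree(C)=0, level(C)=2, enqueue
  process D: level=1
  process C: level=2
All levels: A:0, B:1, C:2, D:1, E:0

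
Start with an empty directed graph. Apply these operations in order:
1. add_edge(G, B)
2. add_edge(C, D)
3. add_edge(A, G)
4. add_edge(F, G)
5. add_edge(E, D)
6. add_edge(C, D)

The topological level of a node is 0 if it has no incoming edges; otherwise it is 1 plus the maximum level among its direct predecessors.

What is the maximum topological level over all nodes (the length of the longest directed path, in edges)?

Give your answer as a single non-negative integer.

Op 1: add_edge(G, B). Edges now: 1
Op 2: add_edge(C, D). Edges now: 2
Op 3: add_edge(A, G). Edges now: 3
Op 4: add_edge(F, G). Edges now: 4
Op 5: add_edge(E, D). Edges now: 5
Op 6: add_edge(C, D) (duplicate, no change). Edges now: 5
Compute levels (Kahn BFS):
  sources (in-degree 0): A, C, E, F
  process A: level=0
    A->G: in-degree(G)=1, level(G)>=1
  process C: level=0
    C->D: in-degree(D)=1, level(D)>=1
  process E: level=0
    E->D: in-degree(D)=0, level(D)=1, enqueue
  process F: level=0
    F->G: in-degree(G)=0, level(G)=1, enqueue
  process D: level=1
  process G: level=1
    G->B: in-degree(B)=0, level(B)=2, enqueue
  process B: level=2
All levels: A:0, B:2, C:0, D:1, E:0, F:0, G:1
max level = 2

Answer: 2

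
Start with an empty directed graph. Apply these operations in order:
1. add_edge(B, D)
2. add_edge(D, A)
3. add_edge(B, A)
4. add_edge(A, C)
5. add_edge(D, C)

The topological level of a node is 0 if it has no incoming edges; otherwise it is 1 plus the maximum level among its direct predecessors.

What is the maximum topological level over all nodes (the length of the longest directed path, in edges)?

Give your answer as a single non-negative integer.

Answer: 3

Derivation:
Op 1: add_edge(B, D). Edges now: 1
Op 2: add_edge(D, A). Edges now: 2
Op 3: add_edge(B, A). Edges now: 3
Op 4: add_edge(A, C). Edges now: 4
Op 5: add_edge(D, C). Edges now: 5
Compute levels (Kahn BFS):
  sources (in-degree 0): B
  process B: level=0
    B->A: in-degree(A)=1, level(A)>=1
    B->D: in-degree(D)=0, level(D)=1, enqueue
  process D: level=1
    D->A: in-degree(A)=0, level(A)=2, enqueue
    D->C: in-degree(C)=1, level(C)>=2
  process A: level=2
    A->C: in-degree(C)=0, level(C)=3, enqueue
  process C: level=3
All levels: A:2, B:0, C:3, D:1
max level = 3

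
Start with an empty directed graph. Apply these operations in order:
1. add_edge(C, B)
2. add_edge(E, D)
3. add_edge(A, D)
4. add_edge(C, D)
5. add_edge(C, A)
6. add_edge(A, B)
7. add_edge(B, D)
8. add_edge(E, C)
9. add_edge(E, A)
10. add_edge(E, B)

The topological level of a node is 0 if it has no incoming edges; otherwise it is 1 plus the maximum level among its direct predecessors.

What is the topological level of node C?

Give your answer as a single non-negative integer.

Op 1: add_edge(C, B). Edges now: 1
Op 2: add_edge(E, D). Edges now: 2
Op 3: add_edge(A, D). Edges now: 3
Op 4: add_edge(C, D). Edges now: 4
Op 5: add_edge(C, A). Edges now: 5
Op 6: add_edge(A, B). Edges now: 6
Op 7: add_edge(B, D). Edges now: 7
Op 8: add_edge(E, C). Edges now: 8
Op 9: add_edge(E, A). Edges now: 9
Op 10: add_edge(E, B). Edges now: 10
Compute levels (Kahn BFS):
  sources (in-degree 0): E
  process E: level=0
    E->A: in-degree(A)=1, level(A)>=1
    E->B: in-degree(B)=2, level(B)>=1
    E->C: in-degree(C)=0, level(C)=1, enqueue
    E->D: in-degree(D)=3, level(D)>=1
  process C: level=1
    C->A: in-degree(A)=0, level(A)=2, enqueue
    C->B: in-degree(B)=1, level(B)>=2
    C->D: in-degree(D)=2, level(D)>=2
  process A: level=2
    A->B: in-degree(B)=0, level(B)=3, enqueue
    A->D: in-degree(D)=1, level(D)>=3
  process B: level=3
    B->D: in-degree(D)=0, level(D)=4, enqueue
  process D: level=4
All levels: A:2, B:3, C:1, D:4, E:0
level(C) = 1

Answer: 1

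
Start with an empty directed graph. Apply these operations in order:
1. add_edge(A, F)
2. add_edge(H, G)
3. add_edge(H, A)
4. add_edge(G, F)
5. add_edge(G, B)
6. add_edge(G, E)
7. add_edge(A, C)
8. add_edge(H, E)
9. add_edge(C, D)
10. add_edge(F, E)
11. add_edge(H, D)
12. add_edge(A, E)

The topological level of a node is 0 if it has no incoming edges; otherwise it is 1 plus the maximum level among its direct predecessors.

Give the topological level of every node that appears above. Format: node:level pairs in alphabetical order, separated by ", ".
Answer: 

Answer: A:1, B:2, C:2, D:3, E:3, F:2, G:1, H:0

Derivation:
Op 1: add_edge(A, F). Edges now: 1
Op 2: add_edge(H, G). Edges now: 2
Op 3: add_edge(H, A). Edges now: 3
Op 4: add_edge(G, F). Edges now: 4
Op 5: add_edge(G, B). Edges now: 5
Op 6: add_edge(G, E). Edges now: 6
Op 7: add_edge(A, C). Edges now: 7
Op 8: add_edge(H, E). Edges now: 8
Op 9: add_edge(C, D). Edges now: 9
Op 10: add_edge(F, E). Edges now: 10
Op 11: add_edge(H, D). Edges now: 11
Op 12: add_edge(A, E). Edges now: 12
Compute levels (Kahn BFS):
  sources (in-degree 0): H
  process H: level=0
    H->A: in-degree(A)=0, level(A)=1, enqueue
    H->D: in-degree(D)=1, level(D)>=1
    H->E: in-degree(E)=3, level(E)>=1
    H->G: in-degree(G)=0, level(G)=1, enqueue
  process A: level=1
    A->C: in-degree(C)=0, level(C)=2, enqueue
    A->E: in-degree(E)=2, level(E)>=2
    A->F: in-degree(F)=1, level(F)>=2
  process G: level=1
    G->B: in-degree(B)=0, level(B)=2, enqueue
    G->E: in-degree(E)=1, level(E)>=2
    G->F: in-degree(F)=0, level(F)=2, enqueue
  process C: level=2
    C->D: in-degree(D)=0, level(D)=3, enqueue
  process B: level=2
  process F: level=2
    F->E: in-degree(E)=0, level(E)=3, enqueue
  process D: level=3
  process E: level=3
All levels: A:1, B:2, C:2, D:3, E:3, F:2, G:1, H:0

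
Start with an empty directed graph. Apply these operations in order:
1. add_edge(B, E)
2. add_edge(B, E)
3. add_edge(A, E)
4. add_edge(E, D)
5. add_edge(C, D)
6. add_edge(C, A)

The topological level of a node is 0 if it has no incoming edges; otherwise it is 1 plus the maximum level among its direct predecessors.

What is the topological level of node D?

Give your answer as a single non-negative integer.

Op 1: add_edge(B, E). Edges now: 1
Op 2: add_edge(B, E) (duplicate, no change). Edges now: 1
Op 3: add_edge(A, E). Edges now: 2
Op 4: add_edge(E, D). Edges now: 3
Op 5: add_edge(C, D). Edges now: 4
Op 6: add_edge(C, A). Edges now: 5
Compute levels (Kahn BFS):
  sources (in-degree 0): B, C
  process B: level=0
    B->E: in-degree(E)=1, level(E)>=1
  process C: level=0
    C->A: in-degree(A)=0, level(A)=1, enqueue
    C->D: in-degree(D)=1, level(D)>=1
  process A: level=1
    A->E: in-degree(E)=0, level(E)=2, enqueue
  process E: level=2
    E->D: in-degree(D)=0, level(D)=3, enqueue
  process D: level=3
All levels: A:1, B:0, C:0, D:3, E:2
level(D) = 3

Answer: 3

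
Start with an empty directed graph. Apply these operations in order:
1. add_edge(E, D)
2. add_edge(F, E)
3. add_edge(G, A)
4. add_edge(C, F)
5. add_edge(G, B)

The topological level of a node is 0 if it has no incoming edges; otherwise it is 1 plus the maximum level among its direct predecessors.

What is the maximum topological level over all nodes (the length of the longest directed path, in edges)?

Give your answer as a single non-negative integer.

Answer: 3

Derivation:
Op 1: add_edge(E, D). Edges now: 1
Op 2: add_edge(F, E). Edges now: 2
Op 3: add_edge(G, A). Edges now: 3
Op 4: add_edge(C, F). Edges now: 4
Op 5: add_edge(G, B). Edges now: 5
Compute levels (Kahn BFS):
  sources (in-degree 0): C, G
  process C: level=0
    C->F: in-degree(F)=0, level(F)=1, enqueue
  process G: level=0
    G->A: in-degree(A)=0, level(A)=1, enqueue
    G->B: in-degree(B)=0, level(B)=1, enqueue
  process F: level=1
    F->E: in-degree(E)=0, level(E)=2, enqueue
  process A: level=1
  process B: level=1
  process E: level=2
    E->D: in-degree(D)=0, level(D)=3, enqueue
  process D: level=3
All levels: A:1, B:1, C:0, D:3, E:2, F:1, G:0
max level = 3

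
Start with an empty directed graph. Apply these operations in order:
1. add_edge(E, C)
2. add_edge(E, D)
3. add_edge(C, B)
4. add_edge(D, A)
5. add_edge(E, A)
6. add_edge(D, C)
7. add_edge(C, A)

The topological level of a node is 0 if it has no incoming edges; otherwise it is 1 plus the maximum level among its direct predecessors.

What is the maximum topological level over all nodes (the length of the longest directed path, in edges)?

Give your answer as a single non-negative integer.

Answer: 3

Derivation:
Op 1: add_edge(E, C). Edges now: 1
Op 2: add_edge(E, D). Edges now: 2
Op 3: add_edge(C, B). Edges now: 3
Op 4: add_edge(D, A). Edges now: 4
Op 5: add_edge(E, A). Edges now: 5
Op 6: add_edge(D, C). Edges now: 6
Op 7: add_edge(C, A). Edges now: 7
Compute levels (Kahn BFS):
  sources (in-degree 0): E
  process E: level=0
    E->A: in-degree(A)=2, level(A)>=1
    E->C: in-degree(C)=1, level(C)>=1
    E->D: in-degree(D)=0, level(D)=1, enqueue
  process D: level=1
    D->A: in-degree(A)=1, level(A)>=2
    D->C: in-degree(C)=0, level(C)=2, enqueue
  process C: level=2
    C->A: in-degree(A)=0, level(A)=3, enqueue
    C->B: in-degree(B)=0, level(B)=3, enqueue
  process A: level=3
  process B: level=3
All levels: A:3, B:3, C:2, D:1, E:0
max level = 3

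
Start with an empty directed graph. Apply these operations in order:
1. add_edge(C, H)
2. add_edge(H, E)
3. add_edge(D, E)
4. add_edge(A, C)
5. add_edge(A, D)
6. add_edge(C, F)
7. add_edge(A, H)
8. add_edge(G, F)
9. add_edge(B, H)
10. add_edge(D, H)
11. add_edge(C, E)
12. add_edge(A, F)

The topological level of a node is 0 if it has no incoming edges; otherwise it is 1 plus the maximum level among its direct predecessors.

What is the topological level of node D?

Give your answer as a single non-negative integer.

Op 1: add_edge(C, H). Edges now: 1
Op 2: add_edge(H, E). Edges now: 2
Op 3: add_edge(D, E). Edges now: 3
Op 4: add_edge(A, C). Edges now: 4
Op 5: add_edge(A, D). Edges now: 5
Op 6: add_edge(C, F). Edges now: 6
Op 7: add_edge(A, H). Edges now: 7
Op 8: add_edge(G, F). Edges now: 8
Op 9: add_edge(B, H). Edges now: 9
Op 10: add_edge(D, H). Edges now: 10
Op 11: add_edge(C, E). Edges now: 11
Op 12: add_edge(A, F). Edges now: 12
Compute levels (Kahn BFS):
  sources (in-degree 0): A, B, G
  process A: level=0
    A->C: in-degree(C)=0, level(C)=1, enqueue
    A->D: in-degree(D)=0, level(D)=1, enqueue
    A->F: in-degree(F)=2, level(F)>=1
    A->H: in-degree(H)=3, level(H)>=1
  process B: level=0
    B->H: in-degree(H)=2, level(H)>=1
  process G: level=0
    G->F: in-degree(F)=1, level(F)>=1
  process C: level=1
    C->E: in-degree(E)=2, level(E)>=2
    C->F: in-degree(F)=0, level(F)=2, enqueue
    C->H: in-degree(H)=1, level(H)>=2
  process D: level=1
    D->E: in-degree(E)=1, level(E)>=2
    D->H: in-degree(H)=0, level(H)=2, enqueue
  process F: level=2
  process H: level=2
    H->E: in-degree(E)=0, level(E)=3, enqueue
  process E: level=3
All levels: A:0, B:0, C:1, D:1, E:3, F:2, G:0, H:2
level(D) = 1

Answer: 1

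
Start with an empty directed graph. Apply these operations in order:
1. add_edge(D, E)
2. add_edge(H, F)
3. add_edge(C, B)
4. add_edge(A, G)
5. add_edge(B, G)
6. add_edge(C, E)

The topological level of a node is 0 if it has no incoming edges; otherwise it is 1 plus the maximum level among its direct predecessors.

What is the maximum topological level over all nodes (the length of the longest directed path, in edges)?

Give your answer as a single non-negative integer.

Answer: 2

Derivation:
Op 1: add_edge(D, E). Edges now: 1
Op 2: add_edge(H, F). Edges now: 2
Op 3: add_edge(C, B). Edges now: 3
Op 4: add_edge(A, G). Edges now: 4
Op 5: add_edge(B, G). Edges now: 5
Op 6: add_edge(C, E). Edges now: 6
Compute levels (Kahn BFS):
  sources (in-degree 0): A, C, D, H
  process A: level=0
    A->G: in-degree(G)=1, level(G)>=1
  process C: level=0
    C->B: in-degree(B)=0, level(B)=1, enqueue
    C->E: in-degree(E)=1, level(E)>=1
  process D: level=0
    D->E: in-degree(E)=0, level(E)=1, enqueue
  process H: level=0
    H->F: in-degree(F)=0, level(F)=1, enqueue
  process B: level=1
    B->G: in-degree(G)=0, level(G)=2, enqueue
  process E: level=1
  process F: level=1
  process G: level=2
All levels: A:0, B:1, C:0, D:0, E:1, F:1, G:2, H:0
max level = 2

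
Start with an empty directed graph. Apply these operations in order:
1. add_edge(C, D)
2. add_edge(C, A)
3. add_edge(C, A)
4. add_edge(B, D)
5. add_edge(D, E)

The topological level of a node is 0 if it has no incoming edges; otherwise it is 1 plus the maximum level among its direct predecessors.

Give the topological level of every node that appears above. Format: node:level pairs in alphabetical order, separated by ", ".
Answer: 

Op 1: add_edge(C, D). Edges now: 1
Op 2: add_edge(C, A). Edges now: 2
Op 3: add_edge(C, A) (duplicate, no change). Edges now: 2
Op 4: add_edge(B, D). Edges now: 3
Op 5: add_edge(D, E). Edges now: 4
Compute levels (Kahn BFS):
  sources (in-degree 0): B, C
  process B: level=0
    B->D: in-degree(D)=1, level(D)>=1
  process C: level=0
    C->A: in-degree(A)=0, level(A)=1, enqueue
    C->D: in-degree(D)=0, level(D)=1, enqueue
  process A: level=1
  process D: level=1
    D->E: in-degree(E)=0, level(E)=2, enqueue
  process E: level=2
All levels: A:1, B:0, C:0, D:1, E:2

Answer: A:1, B:0, C:0, D:1, E:2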